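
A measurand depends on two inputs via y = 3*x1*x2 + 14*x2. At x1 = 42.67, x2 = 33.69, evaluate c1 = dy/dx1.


y = 3*x1*x2 + 14*x2
dy/dx1 = 3*x2
Evaluate at x2 = 33.69: c1 = 3 * 33.69
c1 = 101.0700

101.0700


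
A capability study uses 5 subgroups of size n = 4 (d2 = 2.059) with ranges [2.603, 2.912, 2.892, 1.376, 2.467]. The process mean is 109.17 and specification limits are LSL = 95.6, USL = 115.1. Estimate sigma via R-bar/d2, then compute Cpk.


R_bar = (2.603 + 2.912 + 2.892 + 1.376 + 2.467) / 5 = 2.45
sigma = R_bar / d2 = 2.45 / 2.059 = 1.189898
Cp = (USL - LSL)/(6*sigma) = (115.1 - 95.6)/(6*1.189898) = 2.7313
Cpu = (115.1 - 109.17)/(3*1.189898) = 1.6612
Cpl = (109.17 - 95.6)/(3*1.189898) = 3.8014
Cpk = min(Cpu, Cpl) = 1.6612

1.6612


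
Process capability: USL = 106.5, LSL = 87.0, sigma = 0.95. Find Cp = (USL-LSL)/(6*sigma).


Cp = (USL - LSL) / (6 * sigma)
= (106.5 - 87.0) / (6 * 0.95)
= 19.5000 / 5.7000
= 3.4211

3.4211


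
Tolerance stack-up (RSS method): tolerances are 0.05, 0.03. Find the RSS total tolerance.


RSS = sqrt(0.05^2 + 0.03^2)
= sqrt(0.0034)
= 0.0583

0.0583


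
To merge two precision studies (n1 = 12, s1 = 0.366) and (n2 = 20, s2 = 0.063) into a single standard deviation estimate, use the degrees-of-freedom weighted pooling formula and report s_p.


s_p = sqrt(((n1-1)*s1^2 + (n2-1)*s2^2) / (n1+n2-2))
numerator = (12-1)*0.366^2 + (20-1)*0.063^2 = 1.473516 + 0.075411 = 1.548927
denominator = 12 + 20 - 2 = 30
s_p^2 = 1.548927 / 30 = 0.0516309
s_p = sqrt(0.0516309) = 0.2272

0.2272


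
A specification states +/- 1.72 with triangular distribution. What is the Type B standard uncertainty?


u_B = half_width / sqrt(6)
u_B = 1.72 / 2.4494897
u_B = 0.7022

0.7022


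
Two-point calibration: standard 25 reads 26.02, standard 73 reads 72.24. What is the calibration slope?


slope = (y2 - y1) / (x2 - x1)
= (72.24 - 26.02) / (73 - 25)
= 46.2200 / 48
= 0.9629

0.9629


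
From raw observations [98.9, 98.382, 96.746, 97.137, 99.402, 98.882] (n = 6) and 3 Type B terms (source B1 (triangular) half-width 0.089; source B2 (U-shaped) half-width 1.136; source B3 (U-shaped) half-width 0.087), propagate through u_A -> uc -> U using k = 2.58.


mean = (98.9 + 98.382 + 96.746 + 97.137 + 99.402 + 98.882) / 6 = 98.2415
s = sqrt(sum((x - mean)^2)/(n-1)) = 1.0645941
u_A = s / sqrt(n) = 1.0645941 / sqrt(6) = 0.43461872
u_B1 = 0.089 / sqrt(6) = 0.036334098
u_B2 = 1.136 / sqrt(2) = 0.8032733
u_B3 = 0.087 / sqrt(2) = 0.06151829
uc = sqrt(0.43461872^2 + 0.036334098^2 + 0.8032733^2 + 0.06151829^2) = 0.91610376
U = k * uc = 2.58 * 0.91610376
U = 2.3635

2.3635


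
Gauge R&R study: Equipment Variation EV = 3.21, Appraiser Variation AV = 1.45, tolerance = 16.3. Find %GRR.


GRR = sqrt(EV^2 + AV^2) = sqrt(3.21^2 + 1.45^2) = 3.5223004
%GRR = GRR / tol * 100 = 3.5223004 / 16.3 * 100
%GRR = 21.6092

21.6092


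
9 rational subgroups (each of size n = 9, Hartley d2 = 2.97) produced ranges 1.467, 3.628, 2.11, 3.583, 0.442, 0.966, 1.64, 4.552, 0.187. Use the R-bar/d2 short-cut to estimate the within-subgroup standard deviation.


R_bar = (1.467 + 3.628 + 2.11 + 3.583 + 0.442 + 0.966 + 1.64 + 4.552 + 0.187) / 9
R_bar = 18.575 / 9 = 2.0638889
sigma_hat = R_bar / d2 = 2.0638889 / 2.97 = 0.6949

0.6949


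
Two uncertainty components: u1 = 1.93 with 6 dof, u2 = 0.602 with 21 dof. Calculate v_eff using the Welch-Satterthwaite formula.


uc = sqrt(u1^2 + u2^2) = sqrt(1.93^2 + 0.602^2) = 2.0217082
v_eff = uc^4 / (u1^4/v1 + u2^4/v2)
= 2.0217082^4 / (1.93^4/6 + 0.602^4/21)
= 16.706054 / 2.3187341
v_eff = 7.2048

7.2048


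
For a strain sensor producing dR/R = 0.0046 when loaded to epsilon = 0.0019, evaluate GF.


GF = (dR/R) / epsilon
= 0.0046 / 0.0019
= 2.4211

2.4211


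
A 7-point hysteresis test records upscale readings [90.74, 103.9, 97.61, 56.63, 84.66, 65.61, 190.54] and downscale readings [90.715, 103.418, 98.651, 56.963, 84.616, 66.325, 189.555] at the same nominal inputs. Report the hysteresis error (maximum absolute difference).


|90.74 - 90.715| = 0.0250
|103.9 - 103.418| = 0.4820
|97.61 - 98.651| = 1.0410
|56.63 - 56.963| = 0.3330
|84.66 - 84.616| = 0.0440
|65.61 - 66.325| = 0.7150
|190.54 - 189.555| = 0.9850
hysteresis = max(diffs) = 1.0410

1.0410


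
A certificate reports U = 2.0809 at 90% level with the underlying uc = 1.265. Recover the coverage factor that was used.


k = U / uc
k = 2.0809 / 1.265
k = 1.645

1.645


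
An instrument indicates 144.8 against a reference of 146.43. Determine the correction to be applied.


Correction = standard - reading
= 146.43 - 144.8
= 1.6300

1.6300


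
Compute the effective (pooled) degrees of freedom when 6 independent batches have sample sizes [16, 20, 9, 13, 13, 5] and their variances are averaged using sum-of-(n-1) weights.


nu = sum_i (n_i - 1)
nu = ((16 - 1) + (20 - 1) + (9 - 1) + (13 - 1) + (13 - 1) + (5 - 1))
nu = 15 + 19 + 8 + 12 + 12 + 4
nu = 70

70


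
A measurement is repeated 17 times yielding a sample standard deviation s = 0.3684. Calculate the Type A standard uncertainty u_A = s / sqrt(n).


u_A = s / sqrt(n)
u_A = 0.3684 / sqrt(17)
u_A = 0.3684 / 4.1231056
u_A = 0.0894

0.0894


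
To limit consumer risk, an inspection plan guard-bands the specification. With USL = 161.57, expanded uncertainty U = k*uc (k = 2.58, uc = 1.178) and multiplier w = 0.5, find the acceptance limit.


U = k * uc = 2.58 * 1.178 = 3.03924
guard band g = w * U = 0.5 * 3.03924 = 1.51962
AL = USL - g = 161.57 - 1.51962
AL = 160.0504

160.0504


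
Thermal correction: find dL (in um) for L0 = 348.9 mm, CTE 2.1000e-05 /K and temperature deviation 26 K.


dL = L * alpha * dT
= 348.9 * 2.1000e-05 * 26
= 0.1904994 mm
dL_um = 0.1904994 * 1000 = 190.4994 um

190.4994


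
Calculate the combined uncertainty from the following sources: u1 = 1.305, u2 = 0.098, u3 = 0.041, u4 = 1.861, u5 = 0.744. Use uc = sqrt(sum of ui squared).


uc = sqrt(1.305^2 + 0.098^2 + 0.041^2 + 1.861^2 + 0.744^2)
uc = sqrt(5.731167)
uc = 2.3940

2.3940


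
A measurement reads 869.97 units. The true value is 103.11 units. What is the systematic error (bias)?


Systematic error = measured - true
= 869.97 - 103.11
= 766.8600

766.8600


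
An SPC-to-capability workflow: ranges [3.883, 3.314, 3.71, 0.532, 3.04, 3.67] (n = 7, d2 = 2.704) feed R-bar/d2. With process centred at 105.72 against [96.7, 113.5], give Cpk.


R_bar = (3.883 + 3.314 + 3.71 + 0.532 + 3.04 + 3.67) / 6 = 3.0248333
sigma = R_bar / d2 = 3.0248333 / 2.704 = 1.1186514
Cp = (USL - LSL)/(6*sigma) = (113.5 - 96.7)/(6*1.1186514) = 2.5030
Cpu = (113.5 - 105.72)/(3*1.1186514) = 2.3183
Cpl = (105.72 - 96.7)/(3*1.1186514) = 2.6878
Cpk = min(Cpu, Cpl) = 2.3183

2.3183


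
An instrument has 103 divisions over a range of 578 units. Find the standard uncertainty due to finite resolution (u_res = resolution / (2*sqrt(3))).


resolution = range / divisions
resolution = 578 / 103 = 5.6116505
u_res = resolution / (2*sqrt(3))
u_res = 5.6116505 / 3.4641016
u_res = 1.6199

1.6199


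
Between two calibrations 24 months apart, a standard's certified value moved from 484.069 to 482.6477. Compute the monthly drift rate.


rate = (v2 - v1) / months
= (482.6477 - 484.069) / 24
= -1.4213 / 24
= -0.0592

-0.0592


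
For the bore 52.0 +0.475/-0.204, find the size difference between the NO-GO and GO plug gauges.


GO = nominal - lower_tol (smallest hole = maximum material condition)
GO = 52.0 - 0.204 = 51.796
NO-GO = nominal + upper_tol (largest hole = least material condition)
NO-GO = 52.0 + 0.475 = 52.475
spread = NO-GO - GO = 52.475 - 51.796 = 0.6790

0.6790


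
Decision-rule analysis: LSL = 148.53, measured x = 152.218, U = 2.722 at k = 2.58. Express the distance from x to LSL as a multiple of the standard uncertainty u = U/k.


u = U / k = 2.722 / 2.58 = 1.0550388
margin = |LSL - x| = |148.53 - 152.218| = 3.688
z = margin / u = 3.688 / 1.0550388
z = 3.4956

3.4956


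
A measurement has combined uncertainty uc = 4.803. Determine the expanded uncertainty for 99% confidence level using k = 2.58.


U = k * uc
U = 2.58 * 4.803
U = 12.3917

12.3917


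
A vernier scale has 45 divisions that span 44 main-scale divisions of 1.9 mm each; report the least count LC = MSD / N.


LC = MSD / n_div
= 1.9 / 45
= 0.0422

0.0422


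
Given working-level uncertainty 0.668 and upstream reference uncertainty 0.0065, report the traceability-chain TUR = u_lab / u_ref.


TUR = u_lab / u_ref
= 0.668 / 0.0065
= 102.7692

102.7692


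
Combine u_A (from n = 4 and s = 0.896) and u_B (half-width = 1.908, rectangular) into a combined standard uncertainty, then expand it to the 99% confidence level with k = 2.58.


u_A = s / sqrt(n) = 0.896 / sqrt(4) = 0.448
u_B = half_width / sqrt(3) = 1.908 / sqrt(3) = 1.1015843
uc = sqrt(u_A^2 + u_B^2) = sqrt(0.448^2 + 1.1015843^2) = 1.189198
U = k * uc = 2.58 * 1.189198
U = 3.0681

3.0681


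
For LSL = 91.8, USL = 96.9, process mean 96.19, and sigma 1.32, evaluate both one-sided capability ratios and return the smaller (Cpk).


Cpu = (USL - mean) / (3*sigma) = (96.9 - 96.19) / (3*1.32) = 0.1793
Cpl = (mean - LSL) / (3*sigma) = (96.19 - 91.8) / (3*1.32) = 1.1086
Cpk = min(Cpu, Cpl) = 0.1793

0.1793


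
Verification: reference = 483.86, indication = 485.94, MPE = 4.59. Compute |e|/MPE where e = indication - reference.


e = indication - reference = 485.94 - 483.86 = 2.0800
|e| = 2.0800
ratio = |e| / MPE = 2.0800 / 4.59
ratio = 0.4532

0.4532


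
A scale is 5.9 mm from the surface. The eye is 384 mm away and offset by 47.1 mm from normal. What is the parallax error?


error = h * offset / d
= 5.9 * 47.1 / 384
= 0.7237

0.7237


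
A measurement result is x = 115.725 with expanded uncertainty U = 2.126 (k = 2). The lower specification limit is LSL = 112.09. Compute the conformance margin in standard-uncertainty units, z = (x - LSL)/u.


u = U / k = 2.126 / 2 = 1.063
margin = |LSL - x| = |112.09 - 115.725| = 3.635
z = margin / u = 3.635 / 1.063
z = 3.4196

3.4196


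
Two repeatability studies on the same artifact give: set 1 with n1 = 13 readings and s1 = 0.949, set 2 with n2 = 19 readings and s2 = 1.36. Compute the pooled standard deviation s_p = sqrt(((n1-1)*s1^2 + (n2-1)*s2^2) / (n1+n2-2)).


s_p = sqrt(((n1-1)*s1^2 + (n2-1)*s2^2) / (n1+n2-2))
numerator = (13-1)*0.949^2 + (19-1)*1.36^2 = 10.807212 + 33.2928 = 44.100012
denominator = 13 + 19 - 2 = 30
s_p^2 = 44.100012 / 30 = 1.4700004
s_p = sqrt(1.4700004) = 1.2124

1.2124


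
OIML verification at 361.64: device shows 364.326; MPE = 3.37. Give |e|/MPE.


e = indication - reference = 364.326 - 361.64 = 2.6860
|e| = 2.6860
ratio = |e| / MPE = 2.6860 / 3.37
ratio = 0.7970

0.7970


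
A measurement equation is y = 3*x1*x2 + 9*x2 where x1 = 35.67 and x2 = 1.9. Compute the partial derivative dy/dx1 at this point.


y = 3*x1*x2 + 9*x2
dy/dx1 = 3*x2
Evaluate at x2 = 1.9: c1 = 3 * 1.9
c1 = 5.7000

5.7000


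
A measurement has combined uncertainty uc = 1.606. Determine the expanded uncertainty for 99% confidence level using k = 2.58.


U = k * uc
U = 2.58 * 1.606
U = 4.1435

4.1435


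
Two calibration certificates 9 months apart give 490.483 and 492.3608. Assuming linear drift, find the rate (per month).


rate = (v2 - v1) / months
= (492.3608 - 490.483) / 9
= 1.8778 / 9
= 0.2086

0.2086


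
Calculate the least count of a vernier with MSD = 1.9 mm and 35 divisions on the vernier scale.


LC = MSD / n_div
= 1.9 / 35
= 0.0543

0.0543


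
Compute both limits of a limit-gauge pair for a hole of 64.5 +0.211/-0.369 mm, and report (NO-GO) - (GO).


GO = nominal - lower_tol (smallest hole = maximum material condition)
GO = 64.5 - 0.369 = 64.131
NO-GO = nominal + upper_tol (largest hole = least material condition)
NO-GO = 64.5 + 0.211 = 64.711
spread = NO-GO - GO = 64.711 - 64.131 = 0.5800

0.5800


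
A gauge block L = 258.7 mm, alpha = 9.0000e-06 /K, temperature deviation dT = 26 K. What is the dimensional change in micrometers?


dL = L * alpha * dT
= 258.7 * 9.0000e-06 * 26
= 0.0605358 mm
dL_um = 0.0605358 * 1000 = 60.5358 um

60.5358


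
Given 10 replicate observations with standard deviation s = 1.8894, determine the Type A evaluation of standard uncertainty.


u_A = s / sqrt(n)
u_A = 1.8894 / sqrt(10)
u_A = 1.8894 / 3.1622777
u_A = 0.5975

0.5975


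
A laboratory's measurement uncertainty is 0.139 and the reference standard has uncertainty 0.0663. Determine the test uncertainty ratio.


TUR = u_lab / u_ref
= 0.139 / 0.0663
= 2.0965

2.0965


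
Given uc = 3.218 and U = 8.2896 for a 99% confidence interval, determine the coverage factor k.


k = U / uc
k = 8.2896 / 3.218
k = 2.576

2.576


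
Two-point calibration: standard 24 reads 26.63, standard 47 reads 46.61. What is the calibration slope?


slope = (y2 - y1) / (x2 - x1)
= (46.61 - 26.63) / (47 - 24)
= 19.9800 / 23
= 0.8687

0.8687


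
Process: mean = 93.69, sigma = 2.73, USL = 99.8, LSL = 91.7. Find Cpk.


Cpu = (USL - mean) / (3*sigma) = (99.8 - 93.69) / (3*2.73) = 0.7460
Cpl = (mean - LSL) / (3*sigma) = (93.69 - 91.7) / (3*2.73) = 0.2430
Cpk = min(Cpu, Cpl) = 0.2430

0.2430


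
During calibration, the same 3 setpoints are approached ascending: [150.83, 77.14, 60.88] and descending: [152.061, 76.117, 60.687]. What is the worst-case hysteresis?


|150.83 - 152.061| = 1.2310
|77.14 - 76.117| = 1.0230
|60.88 - 60.687| = 0.1930
hysteresis = max(diffs) = 1.2310

1.2310


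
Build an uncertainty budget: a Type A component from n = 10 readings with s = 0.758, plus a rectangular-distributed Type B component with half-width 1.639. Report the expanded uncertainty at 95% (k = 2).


u_A = s / sqrt(n) = 0.758 / sqrt(10) = 0.23970065
u_B = half_width / sqrt(3) = 1.639 / sqrt(3) = 0.94627709
uc = sqrt(u_A^2 + u_B^2) = sqrt(0.23970065^2 + 0.94627709^2) = 0.9761643
U = k * uc = 2 * 0.9761643
U = 1.9523

1.9523


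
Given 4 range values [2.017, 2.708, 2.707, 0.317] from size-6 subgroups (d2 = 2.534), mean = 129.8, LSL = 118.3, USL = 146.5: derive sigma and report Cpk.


R_bar = (2.017 + 2.708 + 2.707 + 0.317) / 4 = 1.93725
sigma = R_bar / d2 = 1.93725 / 2.534 = 0.76450276
Cp = (USL - LSL)/(6*sigma) = (146.5 - 118.3)/(6*0.76450276) = 6.1478
Cpu = (146.5 - 129.8)/(3*0.76450276) = 7.2814
Cpl = (129.8 - 118.3)/(3*0.76450276) = 5.0142
Cpk = min(Cpu, Cpl) = 5.0142

5.0142


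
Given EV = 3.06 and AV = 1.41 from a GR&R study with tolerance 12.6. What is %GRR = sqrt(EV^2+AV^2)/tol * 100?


GRR = sqrt(EV^2 + AV^2) = sqrt(3.06^2 + 1.41^2) = 3.3692284
%GRR = GRR / tol * 100 = 3.3692284 / 12.6 * 100
%GRR = 26.7399

26.7399


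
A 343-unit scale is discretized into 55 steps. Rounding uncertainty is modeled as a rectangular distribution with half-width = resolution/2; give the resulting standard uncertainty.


resolution = range / divisions
resolution = 343 / 55 = 6.2363636
u_res = resolution / (2*sqrt(3))
u_res = 6.2363636 / 3.4641016
u_res = 1.8003

1.8003


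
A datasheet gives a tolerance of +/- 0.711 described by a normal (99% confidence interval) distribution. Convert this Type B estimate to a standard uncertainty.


u_B = half_width / 2.576
u_B = 0.711 / 2.576
u_B = 0.2760

0.2760


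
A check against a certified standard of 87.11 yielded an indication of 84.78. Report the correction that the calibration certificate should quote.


Correction = standard - reading
= 87.11 - 84.78
= 2.3300

2.3300


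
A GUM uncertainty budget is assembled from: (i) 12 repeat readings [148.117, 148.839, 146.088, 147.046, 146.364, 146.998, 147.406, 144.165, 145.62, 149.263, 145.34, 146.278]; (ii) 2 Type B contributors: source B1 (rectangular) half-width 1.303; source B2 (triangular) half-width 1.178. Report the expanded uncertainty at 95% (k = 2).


mean = (148.117 + 148.839 + 146.088 + 147.046 + 146.364 + 146.998 + 147.406 + 144.165 + 145.62 + 149.263 + 145.34 + 146.278) / 12 = 146.7936667
s = sqrt(sum((x - mean)^2)/(n-1)) = 1.4728329
u_A = s / sqrt(n) = 1.4728329 / sqrt(12) = 0.42517024
u_B1 = 1.303 / sqrt(3) = 0.7522874
u_B2 = 1.178 / sqrt(6) = 0.48091649
uc = sqrt(0.42517024^2 + 0.7522874^2 + 0.48091649^2) = 0.98893212
U = k * uc = 2 * 0.98893212
U = 1.9779

1.9779


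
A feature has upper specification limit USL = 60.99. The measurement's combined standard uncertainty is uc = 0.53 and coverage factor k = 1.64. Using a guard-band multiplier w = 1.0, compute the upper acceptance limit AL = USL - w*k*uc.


U = k * uc = 1.64 * 0.53 = 0.8692
guard band g = w * U = 1.0 * 0.8692 = 0.8692
AL = USL - g = 60.99 - 0.8692
AL = 60.1208

60.1208


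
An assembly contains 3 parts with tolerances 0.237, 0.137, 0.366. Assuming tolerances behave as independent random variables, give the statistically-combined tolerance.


RSS = sqrt(0.237^2 + 0.137^2 + 0.366^2)
= sqrt(0.208894)
= 0.4570

0.4570


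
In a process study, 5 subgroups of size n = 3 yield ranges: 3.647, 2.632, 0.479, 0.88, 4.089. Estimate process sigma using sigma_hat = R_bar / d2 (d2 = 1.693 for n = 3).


R_bar = (3.647 + 2.632 + 0.479 + 0.88 + 4.089) / 5
R_bar = 11.727 / 5 = 2.3454
sigma_hat = R_bar / d2 = 2.3454 / 1.693 = 1.3854

1.3854


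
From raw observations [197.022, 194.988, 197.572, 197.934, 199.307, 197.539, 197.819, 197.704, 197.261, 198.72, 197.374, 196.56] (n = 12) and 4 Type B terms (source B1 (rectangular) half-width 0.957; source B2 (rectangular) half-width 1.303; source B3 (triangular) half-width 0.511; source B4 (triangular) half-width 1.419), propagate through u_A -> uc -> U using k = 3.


mean = (197.022 + 194.988 + 197.572 + 197.934 + 199.307 + 197.539 + 197.819 + 197.704 + 197.261 + 198.72 + 197.374 + 196.56) / 12 = 197.4833333
s = sqrt(sum((x - mean)^2)/(n-1)) = 1.0695784
u_A = s / sqrt(n) = 1.0695784 / sqrt(12) = 0.30876069
u_B1 = 0.957 / sqrt(3) = 0.55252421
u_B2 = 1.303 / sqrt(3) = 0.7522874
u_B3 = 0.511 / sqrt(6) = 0.20861488
u_B4 = 1.419 / sqrt(6) = 0.57930432
uc = sqrt(0.30876069^2 + 0.55252421^2 + 0.7522874^2 + 0.20861488^2 + 0.57930432^2) = 1.1600285
U = k * uc = 3 * 1.1600285
U = 3.4801

3.4801


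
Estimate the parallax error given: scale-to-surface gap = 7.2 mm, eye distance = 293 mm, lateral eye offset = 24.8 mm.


error = h * offset / d
= 7.2 * 24.8 / 293
= 0.6094

0.6094


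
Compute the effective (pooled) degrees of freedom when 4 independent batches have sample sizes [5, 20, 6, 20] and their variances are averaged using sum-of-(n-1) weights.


nu = sum_i (n_i - 1)
nu = ((5 - 1) + (20 - 1) + (6 - 1) + (20 - 1))
nu = 4 + 19 + 5 + 19
nu = 47

47


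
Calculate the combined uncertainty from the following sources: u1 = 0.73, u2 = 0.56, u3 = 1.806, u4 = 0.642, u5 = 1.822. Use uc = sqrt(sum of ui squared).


uc = sqrt(0.73^2 + 0.56^2 + 1.806^2 + 0.642^2 + 1.822^2)
uc = sqrt(7.839984)
uc = 2.8000

2.8000


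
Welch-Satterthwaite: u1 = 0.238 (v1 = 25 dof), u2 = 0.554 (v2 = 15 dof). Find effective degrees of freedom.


uc = sqrt(u1^2 + u2^2) = sqrt(0.238^2 + 0.554^2) = 0.60295937
v_eff = uc^4 / (u1^4/v1 + u2^4/v2)
= 0.60295937^4 / (0.238^4/25 + 0.554^4/15)
= 0.13217587 / 0.0064081704
v_eff = 20.6261

20.6261


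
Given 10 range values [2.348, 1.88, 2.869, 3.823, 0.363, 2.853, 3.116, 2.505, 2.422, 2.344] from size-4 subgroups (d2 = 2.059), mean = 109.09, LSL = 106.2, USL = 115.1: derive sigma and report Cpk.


R_bar = (2.348 + 1.88 + 2.869 + 3.823 + 0.363 + 2.853 + 3.116 + 2.505 + 2.422 + 2.344) / 10 = 2.4523
sigma = R_bar / d2 = 2.4523 / 2.059 = 1.1910151
Cp = (USL - LSL)/(6*sigma) = (115.1 - 106.2)/(6*1.1910151) = 1.2454
Cpu = (115.1 - 109.09)/(3*1.1910151) = 1.6820
Cpl = (109.09 - 106.2)/(3*1.1910151) = 0.8088
Cpk = min(Cpu, Cpl) = 0.8088

0.8088


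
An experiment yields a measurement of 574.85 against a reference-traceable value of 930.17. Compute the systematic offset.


Systematic error = measured - true
= 574.85 - 930.17
= -355.3200

-355.3200


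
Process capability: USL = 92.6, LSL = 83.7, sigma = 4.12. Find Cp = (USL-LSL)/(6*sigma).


Cp = (USL - LSL) / (6 * sigma)
= (92.6 - 83.7) / (6 * 4.12)
= 8.9000 / 24.7200
= 0.3600

0.3600


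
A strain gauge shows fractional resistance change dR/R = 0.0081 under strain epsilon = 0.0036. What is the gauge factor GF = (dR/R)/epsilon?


GF = (dR/R) / epsilon
= 0.0081 / 0.0036
= 2.2500

2.2500


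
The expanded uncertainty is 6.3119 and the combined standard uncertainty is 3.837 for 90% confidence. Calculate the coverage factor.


k = U / uc
k = 6.3119 / 3.837
k = 1.645

1.645


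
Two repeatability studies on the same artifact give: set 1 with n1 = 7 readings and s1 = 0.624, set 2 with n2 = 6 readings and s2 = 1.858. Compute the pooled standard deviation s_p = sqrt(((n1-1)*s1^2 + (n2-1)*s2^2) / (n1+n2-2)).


s_p = sqrt(((n1-1)*s1^2 + (n2-1)*s2^2) / (n1+n2-2))
numerator = (7-1)*0.624^2 + (6-1)*1.858^2 = 2.336256 + 17.26082 = 19.597076
denominator = 7 + 6 - 2 = 11
s_p^2 = 19.597076 / 11 = 1.7815524
s_p = sqrt(1.7815524) = 1.3347

1.3347


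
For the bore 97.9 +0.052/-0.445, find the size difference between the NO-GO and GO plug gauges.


GO = nominal - lower_tol (smallest hole = maximum material condition)
GO = 97.9 - 0.445 = 97.455
NO-GO = nominal + upper_tol (largest hole = least material condition)
NO-GO = 97.9 + 0.052 = 97.952
spread = NO-GO - GO = 97.952 - 97.455 = 0.4970

0.4970


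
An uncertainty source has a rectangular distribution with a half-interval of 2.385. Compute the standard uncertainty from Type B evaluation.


u_B = half_width / sqrt(3)
u_B = 2.385 / 1.7320508
u_B = 1.3770

1.3770


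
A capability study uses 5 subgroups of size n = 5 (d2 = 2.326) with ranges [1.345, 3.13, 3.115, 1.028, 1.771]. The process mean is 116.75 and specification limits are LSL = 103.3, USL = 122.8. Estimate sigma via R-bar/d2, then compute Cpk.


R_bar = (1.345 + 3.13 + 3.115 + 1.028 + 1.771) / 5 = 2.0778
sigma = R_bar / d2 = 2.0778 / 2.326 = 0.89329321
Cp = (USL - LSL)/(6*sigma) = (122.8 - 103.3)/(6*0.89329321) = 3.6382
Cpu = (122.8 - 116.75)/(3*0.89329321) = 2.2576
Cpl = (116.75 - 103.3)/(3*0.89329321) = 5.0189
Cpk = min(Cpu, Cpl) = 2.2576

2.2576


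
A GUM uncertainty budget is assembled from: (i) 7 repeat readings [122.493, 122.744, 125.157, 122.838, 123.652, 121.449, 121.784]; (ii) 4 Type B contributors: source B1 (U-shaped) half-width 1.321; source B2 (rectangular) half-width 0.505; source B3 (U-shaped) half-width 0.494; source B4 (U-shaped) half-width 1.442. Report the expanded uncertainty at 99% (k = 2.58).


mean = (122.493 + 122.744 + 125.157 + 122.838 + 123.652 + 121.449 + 121.784) / 7 = 122.8738571
s = sqrt(sum((x - mean)^2)/(n-1)) = 1.2382417
u_A = s / sqrt(n) = 1.2382417 / sqrt(7) = 0.46801137
u_B1 = 1.321 / sqrt(2) = 0.93408806
u_B2 = 0.505 / sqrt(3) = 0.29156189
u_B3 = 0.494 / sqrt(2) = 0.34931075
u_B4 = 1.442 / sqrt(2) = 1.019648
uc = sqrt(0.46801137^2 + 0.93408806^2 + 0.29156189^2 + 0.34931075^2 + 1.019648^2) = 1.5291382
U = k * uc = 2.58 * 1.5291382
U = 3.9452

3.9452


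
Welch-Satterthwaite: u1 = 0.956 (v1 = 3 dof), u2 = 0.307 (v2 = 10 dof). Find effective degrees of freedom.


uc = sqrt(u1^2 + u2^2) = sqrt(0.956^2 + 0.307^2) = 1.0040842
v_eff = uc^4 / (u1^4/v1 + u2^4/v2)
= 1.0040842^4 / (0.956^4/3 + 0.307^4/10)
= 1.0164372 / 0.27931462
v_eff = 3.6390

3.6390


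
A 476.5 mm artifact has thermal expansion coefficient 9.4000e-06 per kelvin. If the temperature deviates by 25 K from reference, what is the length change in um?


dL = L * alpha * dT
= 476.5 * 9.4000e-06 * 25
= 0.1119775 mm
dL_um = 0.1119775 * 1000 = 111.9775 um

111.9775


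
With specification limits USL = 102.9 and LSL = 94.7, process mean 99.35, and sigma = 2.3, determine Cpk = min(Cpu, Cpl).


Cpu = (USL - mean) / (3*sigma) = (102.9 - 99.35) / (3*2.3) = 0.5145
Cpl = (mean - LSL) / (3*sigma) = (99.35 - 94.7) / (3*2.3) = 0.6739
Cpk = min(Cpu, Cpl) = 0.5145

0.5145


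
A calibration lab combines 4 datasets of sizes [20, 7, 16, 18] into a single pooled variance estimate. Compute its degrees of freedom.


nu = sum_i (n_i - 1)
nu = ((20 - 1) + (7 - 1) + (16 - 1) + (18 - 1))
nu = 19 + 6 + 15 + 17
nu = 57

57


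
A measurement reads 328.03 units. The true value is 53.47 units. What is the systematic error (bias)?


Systematic error = measured - true
= 328.03 - 53.47
= 274.5600

274.5600


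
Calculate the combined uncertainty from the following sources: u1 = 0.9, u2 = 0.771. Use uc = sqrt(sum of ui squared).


uc = sqrt(0.9^2 + 0.771^2)
uc = sqrt(1.404441)
uc = 1.1851

1.1851


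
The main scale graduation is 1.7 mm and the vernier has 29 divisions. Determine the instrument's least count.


LC = MSD / n_div
= 1.7 / 29
= 0.0586

0.0586


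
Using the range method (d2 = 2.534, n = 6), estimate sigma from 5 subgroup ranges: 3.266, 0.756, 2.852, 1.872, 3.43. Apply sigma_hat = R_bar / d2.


R_bar = (3.266 + 0.756 + 2.852 + 1.872 + 3.43) / 5
R_bar = 12.176 / 5 = 2.4352
sigma_hat = R_bar / d2 = 2.4352 / 2.534 = 0.9610

0.9610


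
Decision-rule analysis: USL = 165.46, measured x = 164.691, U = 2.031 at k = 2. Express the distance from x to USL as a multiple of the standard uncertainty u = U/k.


u = U / k = 2.031 / 2 = 1.0155
margin = |USL - x| = |165.46 - 164.691| = 0.769
z = margin / u = 0.769 / 1.0155
z = 0.7573

0.7573


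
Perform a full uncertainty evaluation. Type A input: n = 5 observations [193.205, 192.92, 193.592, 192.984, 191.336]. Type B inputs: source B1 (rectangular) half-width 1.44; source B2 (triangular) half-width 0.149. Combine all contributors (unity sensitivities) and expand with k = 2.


mean = (193.205 + 192.92 + 193.592 + 192.984 + 191.336) / 5 = 192.8074
s = sqrt(sum((x - mean)^2)/(n-1)) = 0.86350553
u_A = s / sqrt(n) = 0.86350553 / sqrt(5) = 0.38617141
u_B1 = 1.44 / sqrt(3) = 0.83138439
u_B2 = 0.149 / sqrt(6) = 0.060828995
uc = sqrt(0.38617141^2 + 0.83138439^2 + 0.060828995^2) = 0.91871025
U = k * uc = 2 * 0.91871025
U = 1.8374

1.8374


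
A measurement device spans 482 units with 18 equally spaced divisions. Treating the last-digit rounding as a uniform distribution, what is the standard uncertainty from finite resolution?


resolution = range / divisions
resolution = 482 / 18 = 26.777778
u_res = resolution / (2*sqrt(3))
u_res = 26.777778 / 3.4641016
u_res = 7.7301

7.7301


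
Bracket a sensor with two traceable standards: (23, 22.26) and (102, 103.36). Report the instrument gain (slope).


slope = (y2 - y1) / (x2 - x1)
= (103.36 - 22.26) / (102 - 23)
= 81.1000 / 79
= 1.0266

1.0266


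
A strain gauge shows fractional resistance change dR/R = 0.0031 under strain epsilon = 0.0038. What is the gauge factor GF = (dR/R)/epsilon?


GF = (dR/R) / epsilon
= 0.0031 / 0.0038
= 0.8158

0.8158


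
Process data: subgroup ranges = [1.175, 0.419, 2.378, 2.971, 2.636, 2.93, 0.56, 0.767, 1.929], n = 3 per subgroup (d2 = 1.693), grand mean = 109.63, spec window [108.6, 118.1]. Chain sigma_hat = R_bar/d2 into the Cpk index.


R_bar = (1.175 + 0.419 + 2.378 + 2.971 + 2.636 + 2.93 + 0.56 + 0.767 + 1.929) / 9 = 1.7516667
sigma = R_bar / d2 = 1.7516667 / 1.693 = 1.0346525
Cp = (USL - LSL)/(6*sigma) = (118.1 - 108.6)/(6*1.0346525) = 1.5303
Cpu = (118.1 - 109.63)/(3*1.0346525) = 2.7288
Cpl = (109.63 - 108.6)/(3*1.0346525) = 0.3318
Cpk = min(Cpu, Cpl) = 0.3318

0.3318


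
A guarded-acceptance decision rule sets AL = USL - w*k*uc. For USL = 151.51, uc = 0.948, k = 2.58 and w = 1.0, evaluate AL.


U = k * uc = 2.58 * 0.948 = 2.44584
guard band g = w * U = 1.0 * 2.44584 = 2.44584
AL = USL - g = 151.51 - 2.44584
AL = 149.0642

149.0642


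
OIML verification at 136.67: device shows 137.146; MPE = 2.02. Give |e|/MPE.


e = indication - reference = 137.146 - 136.67 = 0.4760
|e| = 0.4760
ratio = |e| / MPE = 0.4760 / 2.02
ratio = 0.2356

0.2356


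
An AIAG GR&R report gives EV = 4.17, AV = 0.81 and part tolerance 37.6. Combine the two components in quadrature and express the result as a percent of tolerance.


GRR = sqrt(EV^2 + AV^2) = sqrt(4.17^2 + 0.81^2) = 4.2479407
%GRR = GRR / tol * 100 = 4.2479407 / 37.6 * 100
%GRR = 11.2977

11.2977


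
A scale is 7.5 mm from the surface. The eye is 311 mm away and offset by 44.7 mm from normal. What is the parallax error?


error = h * offset / d
= 7.5 * 44.7 / 311
= 1.0780

1.0780


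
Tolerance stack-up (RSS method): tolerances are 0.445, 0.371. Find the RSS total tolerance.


RSS = sqrt(0.445^2 + 0.371^2)
= sqrt(0.335666)
= 0.5794

0.5794


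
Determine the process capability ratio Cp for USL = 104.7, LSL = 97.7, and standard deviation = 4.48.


Cp = (USL - LSL) / (6 * sigma)
= (104.7 - 97.7) / (6 * 4.48)
= 7.0000 / 26.8800
= 0.2604

0.2604


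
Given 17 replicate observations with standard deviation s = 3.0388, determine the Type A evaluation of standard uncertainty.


u_A = s / sqrt(n)
u_A = 3.0388 / sqrt(17)
u_A = 3.0388 / 4.1231056
u_A = 0.7370

0.7370


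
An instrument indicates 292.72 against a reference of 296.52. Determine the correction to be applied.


Correction = standard - reading
= 296.52 - 292.72
= 3.8000

3.8000


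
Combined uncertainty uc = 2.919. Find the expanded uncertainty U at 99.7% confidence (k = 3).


U = k * uc
U = 3 * 2.919
U = 8.7570

8.7570


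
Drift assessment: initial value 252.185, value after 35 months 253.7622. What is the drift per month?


rate = (v2 - v1) / months
= (253.7622 - 252.185) / 35
= 1.5772 / 35
= 0.0451

0.0451


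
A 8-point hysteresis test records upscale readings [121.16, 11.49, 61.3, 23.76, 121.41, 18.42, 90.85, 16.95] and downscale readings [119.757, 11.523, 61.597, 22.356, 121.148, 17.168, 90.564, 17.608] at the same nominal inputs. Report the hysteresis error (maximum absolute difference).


|121.16 - 119.757| = 1.4030
|11.49 - 11.523| = 0.0330
|61.3 - 61.597| = 0.2970
|23.76 - 22.356| = 1.4040
|121.41 - 121.148| = 0.2620
|18.42 - 17.168| = 1.2520
|90.85 - 90.564| = 0.2860
|16.95 - 17.608| = 0.6580
hysteresis = max(diffs) = 1.4040

1.4040


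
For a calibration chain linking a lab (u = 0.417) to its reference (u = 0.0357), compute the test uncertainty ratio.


TUR = u_lab / u_ref
= 0.417 / 0.0357
= 11.6807

11.6807


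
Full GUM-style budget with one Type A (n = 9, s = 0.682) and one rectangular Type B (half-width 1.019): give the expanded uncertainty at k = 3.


u_A = s / sqrt(n) = 0.682 / sqrt(9) = 0.22733333
u_B = half_width / sqrt(3) = 1.019 / sqrt(3) = 0.58831992
uc = sqrt(u_A^2 + u_B^2) = sqrt(0.22733333^2 + 0.58831992^2) = 0.63071449
U = k * uc = 3 * 0.63071449
U = 1.8921

1.8921


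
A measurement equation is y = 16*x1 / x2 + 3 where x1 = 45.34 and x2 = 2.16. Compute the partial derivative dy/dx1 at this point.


y = 16*x1 / x2 + 3
dy/dx1 = 16/x2
Evaluate at x2 = 2.16: c1 = 16 / 2.16
c1 = 7.4074

7.4074


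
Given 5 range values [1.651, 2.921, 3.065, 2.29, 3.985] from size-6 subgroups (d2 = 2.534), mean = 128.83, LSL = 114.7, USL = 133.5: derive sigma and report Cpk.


R_bar = (1.651 + 2.921 + 3.065 + 2.29 + 3.985) / 5 = 2.7824
sigma = R_bar / d2 = 2.7824 / 2.534 = 1.0980268
Cp = (USL - LSL)/(6*sigma) = (133.5 - 114.7)/(6*1.0980268) = 2.8536
Cpu = (133.5 - 128.83)/(3*1.0980268) = 1.4177
Cpl = (128.83 - 114.7)/(3*1.0980268) = 4.2895
Cpk = min(Cpu, Cpl) = 1.4177

1.4177


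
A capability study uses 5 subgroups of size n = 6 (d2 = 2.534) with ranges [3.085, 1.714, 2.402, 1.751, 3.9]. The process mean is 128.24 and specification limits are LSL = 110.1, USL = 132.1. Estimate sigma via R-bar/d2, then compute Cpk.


R_bar = (3.085 + 1.714 + 2.402 + 1.751 + 3.9) / 5 = 2.5704
sigma = R_bar / d2 = 2.5704 / 2.534 = 1.0143646
Cp = (USL - LSL)/(6*sigma) = (132.1 - 110.1)/(6*1.0143646) = 3.6147
Cpu = (132.1 - 128.24)/(3*1.0143646) = 1.2684
Cpl = (128.24 - 110.1)/(3*1.0143646) = 5.9610
Cpk = min(Cpu, Cpl) = 1.2684

1.2684


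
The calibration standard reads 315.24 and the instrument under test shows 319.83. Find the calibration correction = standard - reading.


Correction = standard - reading
= 315.24 - 319.83
= -4.5900

-4.5900


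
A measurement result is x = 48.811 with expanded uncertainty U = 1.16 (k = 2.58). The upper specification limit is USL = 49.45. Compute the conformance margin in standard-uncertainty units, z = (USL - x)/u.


u = U / k = 1.16 / 2.58 = 0.4496124
margin = |USL - x| = |49.45 - 48.811| = 0.639
z = margin / u = 0.639 / 0.4496124
z = 1.4212

1.4212


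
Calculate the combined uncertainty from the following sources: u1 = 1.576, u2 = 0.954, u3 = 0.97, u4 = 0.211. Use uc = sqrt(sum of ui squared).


uc = sqrt(1.576^2 + 0.954^2 + 0.97^2 + 0.211^2)
uc = sqrt(4.379313)
uc = 2.0927

2.0927


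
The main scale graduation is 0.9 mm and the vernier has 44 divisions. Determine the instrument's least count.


LC = MSD / n_div
= 0.9 / 44
= 0.0205

0.0205


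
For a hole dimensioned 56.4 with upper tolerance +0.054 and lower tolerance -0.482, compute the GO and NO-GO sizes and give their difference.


GO = nominal - lower_tol (smallest hole = maximum material condition)
GO = 56.4 - 0.482 = 55.918
NO-GO = nominal + upper_tol (largest hole = least material condition)
NO-GO = 56.4 + 0.054 = 56.454
spread = NO-GO - GO = 56.454 - 55.918 = 0.5360

0.5360


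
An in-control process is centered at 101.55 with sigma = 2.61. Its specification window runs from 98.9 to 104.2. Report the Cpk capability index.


Cpu = (USL - mean) / (3*sigma) = (104.2 - 101.55) / (3*2.61) = 0.3384
Cpl = (mean - LSL) / (3*sigma) = (101.55 - 98.9) / (3*2.61) = 0.3384
Cpk = min(Cpu, Cpl) = 0.3384

0.3384


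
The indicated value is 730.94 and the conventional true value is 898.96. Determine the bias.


Systematic error = measured - true
= 730.94 - 898.96
= -168.0200

-168.0200


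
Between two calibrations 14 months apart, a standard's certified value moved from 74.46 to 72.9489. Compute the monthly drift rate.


rate = (v2 - v1) / months
= (72.9489 - 74.46) / 14
= -1.5111 / 14
= -0.1079

-0.1079


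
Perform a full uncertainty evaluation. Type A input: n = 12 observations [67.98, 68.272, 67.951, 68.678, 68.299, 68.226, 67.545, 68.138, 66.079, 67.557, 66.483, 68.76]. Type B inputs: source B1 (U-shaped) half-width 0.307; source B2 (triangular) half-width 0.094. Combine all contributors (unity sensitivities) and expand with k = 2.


mean = (67.98 + 68.272 + 67.951 + 68.678 + 68.299 + 68.226 + 67.545 + 68.138 + 66.079 + 67.557 + 66.483 + 68.76) / 12 = 67.83066667
s = sqrt(sum((x - mean)^2)/(n-1)) = 0.81599402
u_A = s / sqrt(n) = 0.81599402 / sqrt(12) = 0.23555718
u_B1 = 0.307 / sqrt(2) = 0.21708178
u_B2 = 0.094 / sqrt(6) = 0.038375339
uc = sqrt(0.23555718^2 + 0.21708178^2 + 0.038375339^2) = 0.32262106
U = k * uc = 2 * 0.32262106
U = 0.6452

0.6452


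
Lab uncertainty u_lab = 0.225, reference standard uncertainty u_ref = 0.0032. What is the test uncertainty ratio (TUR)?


TUR = u_lab / u_ref
= 0.225 / 0.0032
= 70.3125

70.3125


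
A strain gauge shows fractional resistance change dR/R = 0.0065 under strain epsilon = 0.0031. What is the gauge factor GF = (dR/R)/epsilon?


GF = (dR/R) / epsilon
= 0.0065 / 0.0031
= 2.0968

2.0968


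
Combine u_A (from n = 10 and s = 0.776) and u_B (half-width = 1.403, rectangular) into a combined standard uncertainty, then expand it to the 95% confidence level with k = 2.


u_A = s / sqrt(n) = 0.776 / sqrt(10) = 0.24539275
u_B = half_width / sqrt(3) = 1.403 / sqrt(3) = 0.81002243
uc = sqrt(u_A^2 + u_B^2) = sqrt(0.24539275^2 + 0.81002243^2) = 0.84637695
U = k * uc = 2 * 0.84637695
U = 1.6928

1.6928


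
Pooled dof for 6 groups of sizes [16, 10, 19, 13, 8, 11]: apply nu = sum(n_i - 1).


nu = sum_i (n_i - 1)
nu = ((16 - 1) + (10 - 1) + (19 - 1) + (13 - 1) + (8 - 1) + (11 - 1))
nu = 15 + 9 + 18 + 12 + 7 + 10
nu = 71

71


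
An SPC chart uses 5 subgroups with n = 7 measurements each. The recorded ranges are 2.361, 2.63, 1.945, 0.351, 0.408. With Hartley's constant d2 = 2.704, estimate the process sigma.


R_bar = (2.361 + 2.63 + 1.945 + 0.351 + 0.408) / 5
R_bar = 7.695 / 5 = 1.539
sigma_hat = R_bar / d2 = 1.539 / 2.704 = 0.5692

0.5692


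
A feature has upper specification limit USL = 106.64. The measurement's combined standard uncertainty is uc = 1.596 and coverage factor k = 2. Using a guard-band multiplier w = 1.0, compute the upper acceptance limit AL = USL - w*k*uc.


U = k * uc = 2 * 1.596 = 3.192
guard band g = w * U = 1.0 * 3.192 = 3.192
AL = USL - g = 106.64 - 3.192
AL = 103.4480

103.4480


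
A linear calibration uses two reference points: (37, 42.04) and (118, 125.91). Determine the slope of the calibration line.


slope = (y2 - y1) / (x2 - x1)
= (125.91 - 42.04) / (118 - 37)
= 83.8700 / 81
= 1.0354

1.0354


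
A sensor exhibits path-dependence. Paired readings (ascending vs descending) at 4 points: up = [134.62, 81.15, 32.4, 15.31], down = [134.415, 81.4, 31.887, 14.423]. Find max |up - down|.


|134.62 - 134.415| = 0.2050
|81.15 - 81.4| = 0.2500
|32.4 - 31.887| = 0.5130
|15.31 - 14.423| = 0.8870
hysteresis = max(diffs) = 0.8870

0.8870


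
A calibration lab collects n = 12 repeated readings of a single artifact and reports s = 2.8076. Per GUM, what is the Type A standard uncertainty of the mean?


u_A = s / sqrt(n)
u_A = 2.8076 / sqrt(12)
u_A = 2.8076 / 3.4641016
u_A = 0.8105

0.8105


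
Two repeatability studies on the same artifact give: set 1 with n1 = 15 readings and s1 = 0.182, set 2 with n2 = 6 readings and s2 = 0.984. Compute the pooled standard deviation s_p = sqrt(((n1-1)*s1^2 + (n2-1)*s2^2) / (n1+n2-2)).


s_p = sqrt(((n1-1)*s1^2 + (n2-1)*s2^2) / (n1+n2-2))
numerator = (15-1)*0.182^2 + (6-1)*0.984^2 = 0.463736 + 4.84128 = 5.305016
denominator = 15 + 6 - 2 = 19
s_p^2 = 5.305016 / 19 = 0.27921137
s_p = sqrt(0.27921137) = 0.5284

0.5284


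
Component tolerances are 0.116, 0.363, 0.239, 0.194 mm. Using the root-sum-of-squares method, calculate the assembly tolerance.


RSS = sqrt(0.116^2 + 0.363^2 + 0.239^2 + 0.194^2)
= sqrt(0.239982)
= 0.4899

0.4899


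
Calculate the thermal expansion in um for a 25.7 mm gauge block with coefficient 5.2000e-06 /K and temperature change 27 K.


dL = L * alpha * dT
= 25.7 * 5.2000e-06 * 27
= 0.0036083 mm
dL_um = 0.0036083 * 1000 = 3.6083 um

3.6083


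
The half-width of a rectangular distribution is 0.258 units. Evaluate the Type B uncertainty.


u_B = half_width / sqrt(3)
u_B = 0.258 / 1.7320508
u_B = 0.1490

0.1490


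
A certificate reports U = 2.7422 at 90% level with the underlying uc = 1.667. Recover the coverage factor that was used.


k = U / uc
k = 2.7422 / 1.667
k = 1.645

1.645


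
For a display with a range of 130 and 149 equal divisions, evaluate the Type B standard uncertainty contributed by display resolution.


resolution = range / divisions
resolution = 130 / 149 = 0.87248322
u_res = resolution / (2*sqrt(3))
u_res = 0.87248322 / 3.4641016
u_res = 0.2519

0.2519


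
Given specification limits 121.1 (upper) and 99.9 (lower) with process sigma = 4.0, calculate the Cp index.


Cp = (USL - LSL) / (6 * sigma)
= (121.1 - 99.9) / (6 * 4.0)
= 21.2000 / 24.0000
= 0.8833

0.8833


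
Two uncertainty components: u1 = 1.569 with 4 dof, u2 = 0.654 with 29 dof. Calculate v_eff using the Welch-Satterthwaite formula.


uc = sqrt(u1^2 + u2^2) = sqrt(1.569^2 + 0.654^2) = 1.6998462
v_eff = uc^4 / (u1^4/v1 + u2^4/v2)
= 1.6998462^4 / (1.569^4/4 + 0.654^4/29)
= 8.3490779 / 1.5213751
v_eff = 5.4878

5.4878


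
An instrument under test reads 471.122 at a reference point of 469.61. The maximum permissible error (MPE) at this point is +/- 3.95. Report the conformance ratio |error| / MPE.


e = indication - reference = 471.122 - 469.61 = 1.5120
|e| = 1.5120
ratio = |e| / MPE = 1.5120 / 3.95
ratio = 0.3828

0.3828


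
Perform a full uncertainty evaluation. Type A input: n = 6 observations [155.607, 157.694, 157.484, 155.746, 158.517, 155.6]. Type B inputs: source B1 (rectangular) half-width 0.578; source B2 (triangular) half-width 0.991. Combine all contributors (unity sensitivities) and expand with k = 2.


mean = (155.607 + 157.694 + 157.484 + 155.746 + 158.517 + 155.6) / 6 = 156.7746667
s = sqrt(sum((x - mean)^2)/(n-1)) = 1.2794917
u_A = s / sqrt(n) = 1.2794917 / sqrt(6) = 0.5223503
u_B1 = 0.578 / sqrt(3) = 0.33370846
u_B2 = 0.991 / sqrt(6) = 0.40457406
uc = sqrt(0.5223503^2 + 0.33370846^2 + 0.40457406^2) = 0.74019683
U = k * uc = 2 * 0.74019683
U = 1.4804

1.4804
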